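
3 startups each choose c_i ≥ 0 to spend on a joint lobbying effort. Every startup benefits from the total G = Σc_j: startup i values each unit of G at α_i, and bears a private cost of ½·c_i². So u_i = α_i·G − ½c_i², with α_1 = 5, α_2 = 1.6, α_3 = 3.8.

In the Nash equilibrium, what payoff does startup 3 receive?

32.3

Startup i's FOC: ∂u_i/∂c_i = α_i − c_i = 0, so c_i* = α_i.
NE contributions = (5, 1.6, 3.8); G = 10.4.
u_3 = α_3·G − ½·(c_3)² = 3.8·10.4 − ½·3.8² = 32.3.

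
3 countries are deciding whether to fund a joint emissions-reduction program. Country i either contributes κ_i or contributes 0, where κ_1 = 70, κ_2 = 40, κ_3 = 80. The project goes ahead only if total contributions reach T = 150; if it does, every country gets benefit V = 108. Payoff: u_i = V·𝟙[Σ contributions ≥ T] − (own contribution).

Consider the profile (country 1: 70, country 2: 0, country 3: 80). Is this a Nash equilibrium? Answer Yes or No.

Total = 150 ≥ 150: provided.
Country 1 (pledges 70, payoff 38): dropping to 0 → total 80, payoff 0. No gain.
Country 2 (pledges 0, payoff 108): pledging 40 → total 190, payoff 68. No gain.
Country 3 (pledges 80, payoff 28): dropping to 0 → total 70, payoff 0. No gain.

Yes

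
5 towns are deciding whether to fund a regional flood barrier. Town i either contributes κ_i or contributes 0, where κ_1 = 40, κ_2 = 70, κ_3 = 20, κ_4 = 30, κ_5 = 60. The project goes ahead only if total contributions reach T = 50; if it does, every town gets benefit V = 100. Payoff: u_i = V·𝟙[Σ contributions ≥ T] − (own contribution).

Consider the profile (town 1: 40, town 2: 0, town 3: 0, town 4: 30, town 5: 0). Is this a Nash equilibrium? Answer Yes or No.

Yes

Total = 70 ≥ 50: provided.
Town 1 (pledges 40, payoff 60): dropping to 0 → total 30, payoff 0. No gain.
Town 2 (pledges 0, payoff 100): pledging 70 → total 140, payoff 30. No gain.
Town 3 (pledges 0, payoff 100): pledging 20 → total 90, payoff 80. No gain.
Town 4 (pledges 30, payoff 70): dropping to 0 → total 40, payoff 0. No gain.
Town 5 (pledges 0, payoff 100): pledging 60 → total 130, payoff 40. No gain.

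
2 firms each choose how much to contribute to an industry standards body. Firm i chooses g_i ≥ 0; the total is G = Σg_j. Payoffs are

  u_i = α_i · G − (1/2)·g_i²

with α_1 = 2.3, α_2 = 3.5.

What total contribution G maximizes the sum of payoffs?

Planner FOC: ∂(Σu_j)/∂g_i = (Σα_j) − g_i = 0, so g_i^SO = Σα_j = 5.8 for every i; G^SO = 11.6.

11.6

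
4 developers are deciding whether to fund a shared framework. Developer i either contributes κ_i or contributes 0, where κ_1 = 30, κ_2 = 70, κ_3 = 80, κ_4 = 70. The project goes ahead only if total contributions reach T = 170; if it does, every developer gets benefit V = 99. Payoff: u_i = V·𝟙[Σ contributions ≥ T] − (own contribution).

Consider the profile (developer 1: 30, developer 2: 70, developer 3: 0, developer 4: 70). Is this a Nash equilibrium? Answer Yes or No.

Total = 170 ≥ 170: provided.
Developer 1 (pledges 30, payoff 69): dropping to 0 → total 140, payoff 0. No gain.
Developer 2 (pledges 70, payoff 29): dropping to 0 → total 100, payoff 0. No gain.
Developer 3 (pledges 0, payoff 99): pledging 80 → total 250, payoff 19. No gain.
Developer 4 (pledges 70, payoff 29): dropping to 0 → total 100, payoff 0. No gain.

Yes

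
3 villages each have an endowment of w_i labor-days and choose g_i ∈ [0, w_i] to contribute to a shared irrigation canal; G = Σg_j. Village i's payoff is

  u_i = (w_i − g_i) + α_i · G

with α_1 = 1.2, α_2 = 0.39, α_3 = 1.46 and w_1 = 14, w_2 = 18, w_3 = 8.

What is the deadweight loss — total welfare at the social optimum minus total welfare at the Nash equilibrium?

36.9

∂u_i/∂g_i = α_i − 1, so village i contributes w_i if α_i > 1, else 0.
α_i > 1 for i ∈ {1, 3}; NE contributions (14, 0, 8), G = 22.
W^NE = Σw_i − G^NE + (Σα_i)·G^NE = 40 + 2.05·22 = 85.1.
Planner: ∂(Σu_j)/∂g_i = Σα_j − 1 = 2.05 > 0, so everyone contributes w_i; G^SO = 40, W^SO = 40 + 2.05·40 = 122.
Deadweight loss = 36.9.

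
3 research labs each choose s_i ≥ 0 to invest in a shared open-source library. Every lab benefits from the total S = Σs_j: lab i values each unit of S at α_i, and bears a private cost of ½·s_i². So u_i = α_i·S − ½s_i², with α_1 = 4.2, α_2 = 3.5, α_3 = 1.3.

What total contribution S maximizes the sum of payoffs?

27

Planner FOC: ∂(Σu_j)/∂s_i = (Σα_j) − s_i = 0, so s_i^SO = Σα_j = 9 for every i; S^SO = 27.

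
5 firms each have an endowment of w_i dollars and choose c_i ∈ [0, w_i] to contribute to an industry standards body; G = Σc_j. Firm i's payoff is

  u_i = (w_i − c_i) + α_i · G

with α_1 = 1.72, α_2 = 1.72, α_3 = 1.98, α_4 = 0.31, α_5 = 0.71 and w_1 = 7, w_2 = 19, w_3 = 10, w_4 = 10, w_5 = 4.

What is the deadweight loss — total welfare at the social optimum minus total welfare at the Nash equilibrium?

76.16

∂u_i/∂c_i = α_i − 1, so firm i contributes w_i if α_i > 1, else 0.
α_i > 1 for i ∈ {1, 2, 3}; NE contributions (7, 19, 10, 0, 0), G = 36.
W^NE = Σw_i − G^NE + (Σα_i)·G^NE = 50 + 5.44·36 = 245.84.
Planner: ∂(Σu_j)/∂c_i = Σα_j − 1 = 5.44 > 0, so everyone contributes w_i; G^SO = 50, W^SO = 50 + 5.44·50 = 322.
Deadweight loss = 76.16.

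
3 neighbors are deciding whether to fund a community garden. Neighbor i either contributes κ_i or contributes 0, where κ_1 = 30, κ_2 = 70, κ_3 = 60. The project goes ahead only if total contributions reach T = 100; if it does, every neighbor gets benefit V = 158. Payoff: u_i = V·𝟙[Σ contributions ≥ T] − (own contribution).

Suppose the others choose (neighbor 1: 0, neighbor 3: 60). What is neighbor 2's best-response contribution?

Others' total = 60. Contributing 70 brings total to 130 ≥ 100: gain V − κ_2 = 88.
Best response: 70.

70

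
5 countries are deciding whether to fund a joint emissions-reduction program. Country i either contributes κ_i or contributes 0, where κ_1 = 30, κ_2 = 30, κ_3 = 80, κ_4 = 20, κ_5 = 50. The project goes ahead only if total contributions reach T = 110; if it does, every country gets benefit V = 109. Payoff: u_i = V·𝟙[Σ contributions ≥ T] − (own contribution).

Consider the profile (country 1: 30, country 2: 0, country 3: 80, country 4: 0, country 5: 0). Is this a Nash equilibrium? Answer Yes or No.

Total = 110 ≥ 110: provided.
Country 1 (pledges 30, payoff 79): dropping to 0 → total 80, payoff 0. No gain.
Country 2 (pledges 0, payoff 109): pledging 30 → total 140, payoff 79. No gain.
Country 3 (pledges 80, payoff 29): dropping to 0 → total 30, payoff 0. No gain.
Country 4 (pledges 0, payoff 109): pledging 20 → total 130, payoff 89. No gain.
Country 5 (pledges 0, payoff 109): pledging 50 → total 160, payoff 59. No gain.

Yes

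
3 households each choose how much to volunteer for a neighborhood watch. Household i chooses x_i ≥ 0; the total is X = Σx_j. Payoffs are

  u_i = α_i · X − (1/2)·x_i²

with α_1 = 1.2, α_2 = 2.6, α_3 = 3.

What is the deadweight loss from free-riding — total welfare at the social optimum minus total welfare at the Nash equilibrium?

Household i's FOC: ∂u_i/∂x_i = α_i − x_i = 0, so x_i* = α_i.
NE contributions = (1.2, 2.6, 3); X = 6.8.
W^NE = (Σα)·X − ½Σα_i² = 6.8² − ½·17.2 = 37.64.
Planner sets x_i = Σα_j = 6.8 for every i, so X^SO = 3·6.8 = 20.4.
W^SO = (Σα)·X^SO − ½·3·(Σα)² = (3/2)·6.8² = 69.36.
Deadweight loss = W^SO − W^NE = 31.72.

31.72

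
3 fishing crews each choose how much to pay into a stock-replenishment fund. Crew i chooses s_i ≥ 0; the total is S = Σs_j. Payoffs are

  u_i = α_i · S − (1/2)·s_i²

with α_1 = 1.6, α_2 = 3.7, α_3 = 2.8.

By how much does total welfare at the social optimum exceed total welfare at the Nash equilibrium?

Crew i's FOC: ∂u_i/∂s_i = α_i − s_i = 0, so s_i* = α_i.
NE contributions = (1.6, 3.7, 2.8); S = 8.1.
W^NE = (Σα)·S − ½Σα_i² = 8.1² − ½·24.09 = 53.565.
Planner sets s_i = Σα_j = 8.1 for every i, so S^SO = 3·8.1 = 24.3.
W^SO = (Σα)·S^SO − ½·3·(Σα)² = (3/2)·8.1² = 98.415.
Deadweight loss = W^SO − W^NE = 44.85.

44.85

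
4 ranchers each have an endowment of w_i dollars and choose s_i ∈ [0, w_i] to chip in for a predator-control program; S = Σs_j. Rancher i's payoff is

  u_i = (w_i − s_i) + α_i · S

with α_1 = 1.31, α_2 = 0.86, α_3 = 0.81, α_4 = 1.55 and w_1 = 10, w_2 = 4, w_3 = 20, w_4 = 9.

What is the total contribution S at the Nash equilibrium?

∂u_i/∂s_i = α_i − 1, so rancher i contributes w_i if α_i > 1, else 0.
α_i > 1 for i ∈ {1, 4}; NE contributions (10, 0, 0, 9), S = 19.

19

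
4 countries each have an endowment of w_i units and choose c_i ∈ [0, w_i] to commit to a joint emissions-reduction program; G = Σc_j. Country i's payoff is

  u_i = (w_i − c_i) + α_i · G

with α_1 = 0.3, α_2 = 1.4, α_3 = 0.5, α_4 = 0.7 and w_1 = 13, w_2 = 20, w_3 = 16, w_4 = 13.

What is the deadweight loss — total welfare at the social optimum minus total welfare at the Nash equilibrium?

79.8

∂u_i/∂c_i = α_i − 1, so country i contributes w_i if α_i > 1, else 0.
α_i > 1 for i ∈ {2}; NE contributions (0, 20, 0, 0), G = 20.
W^NE = Σw_i − G^NE + (Σα_i)·G^NE = 62 + 1.9·20 = 100.
Planner: ∂(Σu_j)/∂c_i = Σα_j − 1 = 1.9 > 0, so everyone contributes w_i; G^SO = 62, W^SO = 62 + 1.9·62 = 179.8.
Deadweight loss = 79.8.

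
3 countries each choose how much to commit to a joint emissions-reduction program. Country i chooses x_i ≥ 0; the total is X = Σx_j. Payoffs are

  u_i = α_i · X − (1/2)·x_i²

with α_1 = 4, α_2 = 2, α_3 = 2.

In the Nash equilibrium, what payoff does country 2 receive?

Country i's FOC: ∂u_i/∂x_i = α_i − x_i = 0, so x_i* = α_i.
NE contributions = (4, 2, 2); X = 8.
u_2 = α_2·X − ½·(x_2)² = 2·8 − ½·2² = 14.

14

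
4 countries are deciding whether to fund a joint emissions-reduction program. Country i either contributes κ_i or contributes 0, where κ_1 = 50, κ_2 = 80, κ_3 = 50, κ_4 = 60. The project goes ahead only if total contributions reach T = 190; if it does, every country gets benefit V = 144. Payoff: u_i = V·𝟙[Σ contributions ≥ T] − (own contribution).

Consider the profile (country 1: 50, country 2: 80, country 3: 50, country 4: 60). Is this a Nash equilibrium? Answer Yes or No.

Total = 240 ≥ 190: provided.
Country 1 (pledges 50, payoff 94): dropping to 0 → total 190, payoff 144. Profitable deviation.

No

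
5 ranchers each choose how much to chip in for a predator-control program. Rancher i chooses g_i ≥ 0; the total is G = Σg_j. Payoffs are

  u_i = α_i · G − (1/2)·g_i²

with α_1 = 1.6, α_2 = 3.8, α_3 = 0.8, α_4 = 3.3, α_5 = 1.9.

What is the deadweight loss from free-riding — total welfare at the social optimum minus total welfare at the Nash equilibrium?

211.01

Rancher i's FOC: ∂u_i/∂g_i = α_i − g_i = 0, so g_i* = α_i.
NE contributions = (1.6, 3.8, 0.8, 3.3, 1.9); G = 11.4.
W^NE = (Σα)·G − ½Σα_i² = 11.4² − ½·32.14 = 113.89.
Planner sets g_i = Σα_j = 11.4 for every i, so G^SO = 5·11.4 = 57.
W^SO = (Σα)·G^SO − ½·5·(Σα)² = (5/2)·11.4² = 324.9.
Deadweight loss = W^SO − W^NE = 211.01.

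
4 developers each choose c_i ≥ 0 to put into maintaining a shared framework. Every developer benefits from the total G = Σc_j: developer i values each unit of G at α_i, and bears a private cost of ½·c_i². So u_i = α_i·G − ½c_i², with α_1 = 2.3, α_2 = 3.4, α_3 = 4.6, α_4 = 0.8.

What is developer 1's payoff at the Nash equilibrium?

Developer i's FOC: ∂u_i/∂c_i = α_i − c_i = 0, so c_i* = α_i.
NE contributions = (2.3, 3.4, 4.6, 0.8); G = 11.1.
u_1 = α_1·G − ½·(c_1)² = 2.3·11.1 − ½·2.3² = 22.885.

22.885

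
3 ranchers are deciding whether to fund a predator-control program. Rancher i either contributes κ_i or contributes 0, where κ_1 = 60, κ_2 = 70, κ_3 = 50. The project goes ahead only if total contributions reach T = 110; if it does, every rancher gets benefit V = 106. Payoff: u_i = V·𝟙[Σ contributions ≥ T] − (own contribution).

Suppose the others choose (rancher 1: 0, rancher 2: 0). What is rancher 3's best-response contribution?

0

Others' total = 0. Even contributing 50 gives 50 < 110: no benefit either way.
Best response: 0.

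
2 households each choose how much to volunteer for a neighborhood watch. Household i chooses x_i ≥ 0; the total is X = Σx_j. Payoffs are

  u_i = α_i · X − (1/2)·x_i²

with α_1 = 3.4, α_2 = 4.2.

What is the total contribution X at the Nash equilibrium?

Household i's FOC: ∂u_i/∂x_i = α_i − x_i = 0, so x_i* = α_i.
NE contributions = (3.4, 4.2); X = 7.6.

7.6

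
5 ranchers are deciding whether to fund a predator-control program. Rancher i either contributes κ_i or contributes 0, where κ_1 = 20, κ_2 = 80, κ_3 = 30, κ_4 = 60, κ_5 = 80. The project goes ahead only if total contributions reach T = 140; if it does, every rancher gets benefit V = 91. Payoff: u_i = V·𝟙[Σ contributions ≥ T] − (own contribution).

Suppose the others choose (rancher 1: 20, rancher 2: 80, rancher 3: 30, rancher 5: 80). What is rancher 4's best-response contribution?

Others' total = 210 ≥ 140; contributing adds cost 60 for no extra benefit.
Best response: 0.

0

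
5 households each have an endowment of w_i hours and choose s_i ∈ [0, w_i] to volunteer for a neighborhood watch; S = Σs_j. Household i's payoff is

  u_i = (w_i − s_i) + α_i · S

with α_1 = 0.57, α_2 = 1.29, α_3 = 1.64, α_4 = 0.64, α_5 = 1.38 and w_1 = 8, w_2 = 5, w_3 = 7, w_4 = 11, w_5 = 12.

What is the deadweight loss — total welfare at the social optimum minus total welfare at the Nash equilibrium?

85.88

∂u_i/∂s_i = α_i − 1, so household i contributes w_i if α_i > 1, else 0.
α_i > 1 for i ∈ {2, 3, 5}; NE contributions (0, 5, 7, 0, 12), S = 24.
W^NE = Σw_i − S^NE + (Σα_i)·S^NE = 43 + 4.52·24 = 151.48.
Planner: ∂(Σu_j)/∂s_i = Σα_j − 1 = 4.52 > 0, so everyone contributes w_i; S^SO = 43, W^SO = 43 + 4.52·43 = 237.36.
Deadweight loss = 85.88.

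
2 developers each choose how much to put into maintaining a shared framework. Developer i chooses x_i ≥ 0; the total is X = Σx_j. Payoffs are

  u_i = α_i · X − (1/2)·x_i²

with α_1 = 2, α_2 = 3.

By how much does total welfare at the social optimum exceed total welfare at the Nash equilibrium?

6.5

Developer i's FOC: ∂u_i/∂x_i = α_i − x_i = 0, so x_i* = α_i.
NE contributions = (2, 3); X = 5.
W^NE = (Σα)·X − ½Σα_i² = 5² − ½·13 = 18.5.
Planner sets x_i = Σα_j = 5 for every i, so X^SO = 2·5 = 10.
W^SO = (Σα)·X^SO − ½·2·(Σα)² = (2/2)·5² = 25.
Deadweight loss = W^SO − W^NE = 6.5.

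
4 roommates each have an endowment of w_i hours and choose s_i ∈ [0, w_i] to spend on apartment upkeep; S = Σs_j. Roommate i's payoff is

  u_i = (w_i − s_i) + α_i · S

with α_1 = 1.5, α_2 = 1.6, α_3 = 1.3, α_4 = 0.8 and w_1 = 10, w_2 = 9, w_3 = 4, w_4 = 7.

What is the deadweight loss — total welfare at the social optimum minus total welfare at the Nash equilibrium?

29.4

∂u_i/∂s_i = α_i − 1, so roommate i contributes w_i if α_i > 1, else 0.
α_i > 1 for i ∈ {1, 2, 3}; NE contributions (10, 9, 4, 0), S = 23.
W^NE = Σw_i − S^NE + (Σα_i)·S^NE = 30 + 4.2·23 = 126.6.
Planner: ∂(Σu_j)/∂s_i = Σα_j − 1 = 4.2 > 0, so everyone contributes w_i; S^SO = 30, W^SO = 30 + 4.2·30 = 156.
Deadweight loss = 29.4.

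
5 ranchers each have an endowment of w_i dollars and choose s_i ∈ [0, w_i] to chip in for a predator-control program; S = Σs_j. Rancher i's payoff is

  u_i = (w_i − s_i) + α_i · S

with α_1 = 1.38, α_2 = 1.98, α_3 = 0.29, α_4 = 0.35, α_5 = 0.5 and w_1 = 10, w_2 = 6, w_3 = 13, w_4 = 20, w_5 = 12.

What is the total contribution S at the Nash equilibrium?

16

∂u_i/∂s_i = α_i − 1, so rancher i contributes w_i if α_i > 1, else 0.
α_i > 1 for i ∈ {1, 2}; NE contributions (10, 6, 0, 0, 0), S = 16.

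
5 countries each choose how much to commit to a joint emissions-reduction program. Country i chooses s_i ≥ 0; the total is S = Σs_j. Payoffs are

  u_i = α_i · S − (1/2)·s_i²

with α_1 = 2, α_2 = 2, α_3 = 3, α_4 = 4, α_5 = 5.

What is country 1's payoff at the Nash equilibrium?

30

Country i's FOC: ∂u_i/∂s_i = α_i − s_i = 0, so s_i* = α_i.
NE contributions = (2, 2, 3, 4, 5); S = 16.
u_1 = α_1·S − ½·(s_1)² = 2·16 − ½·2² = 30.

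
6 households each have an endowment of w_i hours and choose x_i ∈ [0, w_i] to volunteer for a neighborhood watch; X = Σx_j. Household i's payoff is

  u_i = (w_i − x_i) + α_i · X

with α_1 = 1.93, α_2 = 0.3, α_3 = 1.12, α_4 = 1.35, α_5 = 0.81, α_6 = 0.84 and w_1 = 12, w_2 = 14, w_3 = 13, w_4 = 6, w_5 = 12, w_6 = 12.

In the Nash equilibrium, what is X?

∂u_i/∂x_i = α_i − 1, so household i contributes w_i if α_i > 1, else 0.
α_i > 1 for i ∈ {1, 3, 4}; NE contributions (12, 0, 13, 6, 0, 0), X = 31.

31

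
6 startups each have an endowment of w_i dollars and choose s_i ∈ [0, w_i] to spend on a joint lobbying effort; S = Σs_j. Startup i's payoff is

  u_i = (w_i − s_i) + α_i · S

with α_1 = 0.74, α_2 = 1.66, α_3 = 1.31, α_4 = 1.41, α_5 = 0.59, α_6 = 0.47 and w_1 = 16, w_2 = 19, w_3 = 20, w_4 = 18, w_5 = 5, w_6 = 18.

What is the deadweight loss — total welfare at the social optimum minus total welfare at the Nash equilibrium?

∂u_i/∂s_i = α_i − 1, so startup i contributes w_i if α_i > 1, else 0.
α_i > 1 for i ∈ {2, 3, 4}; NE contributions (0, 19, 20, 18, 0, 0), S = 57.
W^NE = Σw_i − S^NE + (Σα_i)·S^NE = 96 + 5.18·57 = 391.26.
Planner: ∂(Σu_j)/∂s_i = Σα_j − 1 = 5.18 > 0, so everyone contributes w_i; S^SO = 96, W^SO = 96 + 5.18·96 = 593.28.
Deadweight loss = 202.02.

202.02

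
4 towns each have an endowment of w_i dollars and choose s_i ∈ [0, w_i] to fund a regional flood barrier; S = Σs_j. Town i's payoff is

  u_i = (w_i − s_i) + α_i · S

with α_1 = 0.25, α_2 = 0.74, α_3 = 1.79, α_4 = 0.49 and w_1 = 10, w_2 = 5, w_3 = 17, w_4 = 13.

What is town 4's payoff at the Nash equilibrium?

∂u_i/∂s_i = α_i − 1, so town i contributes w_i if α_i > 1, else 0.
α_i > 1 for i ∈ {3}; NE contributions (0, 0, 17, 0), S = 17.
u_4 = (13 − 0) + 0.49·17 = 21.33.

21.33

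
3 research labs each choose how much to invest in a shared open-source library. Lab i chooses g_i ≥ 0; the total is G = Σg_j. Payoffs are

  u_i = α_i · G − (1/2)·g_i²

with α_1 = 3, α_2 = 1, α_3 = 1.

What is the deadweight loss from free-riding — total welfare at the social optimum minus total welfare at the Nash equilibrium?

18

Lab i's FOC: ∂u_i/∂g_i = α_i − g_i = 0, so g_i* = α_i.
NE contributions = (3, 1, 1); G = 5.
W^NE = (Σα)·G − ½Σα_i² = 5² − ½·11 = 19.5.
Planner sets g_i = Σα_j = 5 for every i, so G^SO = 3·5 = 15.
W^SO = (Σα)·G^SO − ½·3·(Σα)² = (3/2)·5² = 37.5.
Deadweight loss = W^SO − W^NE = 18.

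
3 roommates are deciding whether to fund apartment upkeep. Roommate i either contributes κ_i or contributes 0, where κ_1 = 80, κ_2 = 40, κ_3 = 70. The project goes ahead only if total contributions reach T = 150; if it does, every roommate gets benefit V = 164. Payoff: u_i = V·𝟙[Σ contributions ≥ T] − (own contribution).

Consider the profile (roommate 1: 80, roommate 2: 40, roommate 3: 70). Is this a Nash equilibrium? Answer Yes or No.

Total = 190 ≥ 150: provided.
Roommate 1 (pledges 80, payoff 84): dropping to 0 → total 110, payoff 0. No gain.
Roommate 2 (pledges 40, payoff 124): dropping to 0 → total 150, payoff 164. Profitable deviation.

No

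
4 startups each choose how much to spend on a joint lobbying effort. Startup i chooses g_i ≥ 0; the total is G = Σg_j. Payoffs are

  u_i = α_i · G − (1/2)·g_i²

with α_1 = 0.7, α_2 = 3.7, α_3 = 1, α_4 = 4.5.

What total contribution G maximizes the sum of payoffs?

Planner FOC: ∂(Σu_j)/∂g_i = (Σα_j) − g_i = 0, so g_i^SO = Σα_j = 9.9 for every i; G^SO = 39.6.

39.6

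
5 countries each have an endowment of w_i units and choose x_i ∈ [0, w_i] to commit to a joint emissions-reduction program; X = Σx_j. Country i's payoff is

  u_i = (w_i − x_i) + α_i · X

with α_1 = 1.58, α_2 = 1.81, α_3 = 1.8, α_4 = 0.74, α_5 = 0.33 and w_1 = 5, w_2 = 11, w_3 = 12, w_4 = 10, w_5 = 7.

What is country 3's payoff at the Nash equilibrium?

50.4

∂u_i/∂x_i = α_i − 1, so country i contributes w_i if α_i > 1, else 0.
α_i > 1 for i ∈ {1, 2, 3}; NE contributions (5, 11, 12, 0, 0), X = 28.
u_3 = (12 − 12) + 1.8·28 = 50.4.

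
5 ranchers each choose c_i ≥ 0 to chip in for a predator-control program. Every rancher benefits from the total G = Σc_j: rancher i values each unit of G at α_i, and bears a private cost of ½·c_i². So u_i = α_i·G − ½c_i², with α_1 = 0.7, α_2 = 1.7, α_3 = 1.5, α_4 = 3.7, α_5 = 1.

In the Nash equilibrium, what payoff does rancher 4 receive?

Rancher i's FOC: ∂u_i/∂c_i = α_i − c_i = 0, so c_i* = α_i.
NE contributions = (0.7, 1.7, 1.5, 3.7, 1); G = 8.6.
u_4 = α_4·G − ½·(c_4)² = 3.7·8.6 − ½·3.7² = 24.975.

24.975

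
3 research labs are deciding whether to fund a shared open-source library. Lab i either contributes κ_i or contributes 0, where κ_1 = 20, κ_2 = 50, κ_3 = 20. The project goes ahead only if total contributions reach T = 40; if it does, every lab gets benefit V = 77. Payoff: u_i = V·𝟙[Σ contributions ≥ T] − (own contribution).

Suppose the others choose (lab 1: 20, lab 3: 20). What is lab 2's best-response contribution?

Others' total = 40 ≥ 40; contributing adds cost 50 for no extra benefit.
Best response: 0.

0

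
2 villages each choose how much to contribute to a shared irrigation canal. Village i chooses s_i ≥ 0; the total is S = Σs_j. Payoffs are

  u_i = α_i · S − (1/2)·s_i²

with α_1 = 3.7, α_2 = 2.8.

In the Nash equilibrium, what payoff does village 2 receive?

Village i's FOC: ∂u_i/∂s_i = α_i − s_i = 0, so s_i* = α_i.
NE contributions = (3.7, 2.8); S = 6.5.
u_2 = α_2·S − ½·(s_2)² = 2.8·6.5 − ½·2.8² = 14.28.

14.28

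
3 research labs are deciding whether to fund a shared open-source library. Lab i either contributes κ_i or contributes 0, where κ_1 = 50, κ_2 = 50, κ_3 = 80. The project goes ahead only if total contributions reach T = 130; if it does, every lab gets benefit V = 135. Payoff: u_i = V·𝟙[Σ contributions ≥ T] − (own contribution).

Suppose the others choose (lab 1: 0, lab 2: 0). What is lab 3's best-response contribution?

0

Others' total = 0. Even contributing 80 gives 80 < 130: no benefit either way.
Best response: 0.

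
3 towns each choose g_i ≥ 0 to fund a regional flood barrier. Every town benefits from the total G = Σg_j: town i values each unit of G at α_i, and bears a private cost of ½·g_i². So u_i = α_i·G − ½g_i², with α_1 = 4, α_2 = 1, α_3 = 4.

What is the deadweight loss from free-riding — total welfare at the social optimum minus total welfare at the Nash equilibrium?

Town i's FOC: ∂u_i/∂g_i = α_i − g_i = 0, so g_i* = α_i.
NE contributions = (4, 1, 4); G = 9.
W^NE = (Σα)·G − ½Σα_i² = 9² − ½·33 = 64.5.
Planner sets g_i = Σα_j = 9 for every i, so G^SO = 3·9 = 27.
W^SO = (Σα)·G^SO − ½·3·(Σα)² = (3/2)·9² = 121.5.
Deadweight loss = W^SO − W^NE = 57.

57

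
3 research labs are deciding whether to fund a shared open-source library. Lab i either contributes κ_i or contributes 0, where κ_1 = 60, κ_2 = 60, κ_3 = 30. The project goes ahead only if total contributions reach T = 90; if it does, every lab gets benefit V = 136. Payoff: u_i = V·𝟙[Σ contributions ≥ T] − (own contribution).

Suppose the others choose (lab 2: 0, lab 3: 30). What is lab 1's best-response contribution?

60

Others' total = 30. Contributing 60 brings total to 90 ≥ 90: gain V − κ_1 = 76.
Best response: 60.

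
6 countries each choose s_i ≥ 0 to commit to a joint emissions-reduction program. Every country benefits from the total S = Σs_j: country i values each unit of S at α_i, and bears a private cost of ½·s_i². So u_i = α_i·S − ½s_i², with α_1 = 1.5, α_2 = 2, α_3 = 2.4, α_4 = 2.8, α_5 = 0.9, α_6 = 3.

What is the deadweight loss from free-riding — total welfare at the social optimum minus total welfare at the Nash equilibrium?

Country i's FOC: ∂u_i/∂s_i = α_i − s_i = 0, so s_i* = α_i.
NE contributions = (1.5, 2, 2.4, 2.8, 0.9, 3); S = 12.6.
W^NE = (Σα)·S − ½Σα_i² = 12.6² − ½·29.66 = 143.93.
Planner sets s_i = Σα_j = 12.6 for every i, so S^SO = 6·12.6 = 75.6.
W^SO = (Σα)·S^SO − ½·6·(Σα)² = (6/2)·12.6² = 476.28.
Deadweight loss = W^SO − W^NE = 332.35.

332.35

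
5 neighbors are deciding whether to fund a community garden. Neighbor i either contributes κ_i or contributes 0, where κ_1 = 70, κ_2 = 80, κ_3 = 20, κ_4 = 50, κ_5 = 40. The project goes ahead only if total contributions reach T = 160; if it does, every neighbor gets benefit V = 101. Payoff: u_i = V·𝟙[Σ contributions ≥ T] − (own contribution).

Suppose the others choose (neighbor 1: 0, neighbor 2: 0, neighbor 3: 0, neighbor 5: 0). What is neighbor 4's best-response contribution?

Others' total = 0. Even contributing 50 gives 50 < 160: no benefit either way.
Best response: 0.

0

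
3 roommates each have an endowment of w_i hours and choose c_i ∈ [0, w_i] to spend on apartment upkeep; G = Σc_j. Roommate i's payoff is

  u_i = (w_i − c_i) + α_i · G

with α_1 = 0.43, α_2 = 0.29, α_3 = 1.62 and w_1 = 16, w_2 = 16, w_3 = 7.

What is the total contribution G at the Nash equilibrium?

7

∂u_i/∂c_i = α_i − 1, so roommate i contributes w_i if α_i > 1, else 0.
α_i > 1 for i ∈ {3}; NE contributions (0, 0, 7), G = 7.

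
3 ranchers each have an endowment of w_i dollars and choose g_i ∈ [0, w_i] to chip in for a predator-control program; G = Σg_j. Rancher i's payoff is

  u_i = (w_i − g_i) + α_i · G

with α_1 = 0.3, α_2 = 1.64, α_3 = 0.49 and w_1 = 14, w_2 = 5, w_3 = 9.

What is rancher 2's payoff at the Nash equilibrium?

8.2

∂u_i/∂g_i = α_i − 1, so rancher i contributes w_i if α_i > 1, else 0.
α_i > 1 for i ∈ {2}; NE contributions (0, 5, 0), G = 5.
u_2 = (5 − 5) + 1.64·5 = 8.2.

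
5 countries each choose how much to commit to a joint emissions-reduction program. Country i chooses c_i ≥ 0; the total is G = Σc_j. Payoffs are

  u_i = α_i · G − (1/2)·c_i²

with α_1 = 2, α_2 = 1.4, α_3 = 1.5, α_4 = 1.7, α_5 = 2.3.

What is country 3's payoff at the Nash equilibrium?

Country i's FOC: ∂u_i/∂c_i = α_i − c_i = 0, so c_i* = α_i.
NE contributions = (2, 1.4, 1.5, 1.7, 2.3); G = 8.9.
u_3 = α_3·G − ½·(c_3)² = 1.5·8.9 − ½·1.5² = 12.225.

12.225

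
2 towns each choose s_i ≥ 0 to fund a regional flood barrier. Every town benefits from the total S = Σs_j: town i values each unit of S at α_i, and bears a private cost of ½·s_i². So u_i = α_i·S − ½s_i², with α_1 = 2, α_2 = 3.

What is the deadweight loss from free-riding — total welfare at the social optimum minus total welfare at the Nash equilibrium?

Town i's FOC: ∂u_i/∂s_i = α_i − s_i = 0, so s_i* = α_i.
NE contributions = (2, 3); S = 5.
W^NE = (Σα)·S − ½Σα_i² = 5² − ½·13 = 18.5.
Planner sets s_i = Σα_j = 5 for every i, so S^SO = 2·5 = 10.
W^SO = (Σα)·S^SO − ½·2·(Σα)² = (2/2)·5² = 25.
Deadweight loss = W^SO − W^NE = 6.5.

6.5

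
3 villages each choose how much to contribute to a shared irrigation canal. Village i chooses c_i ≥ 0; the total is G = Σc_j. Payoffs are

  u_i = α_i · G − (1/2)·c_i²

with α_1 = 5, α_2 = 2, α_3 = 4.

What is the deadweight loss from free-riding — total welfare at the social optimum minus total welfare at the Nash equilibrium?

83

Village i's FOC: ∂u_i/∂c_i = α_i − c_i = 0, so c_i* = α_i.
NE contributions = (5, 2, 4); G = 11.
W^NE = (Σα)·G − ½Σα_i² = 11² − ½·45 = 98.5.
Planner sets c_i = Σα_j = 11 for every i, so G^SO = 3·11 = 33.
W^SO = (Σα)·G^SO − ½·3·(Σα)² = (3/2)·11² = 181.5.
Deadweight loss = W^SO − W^NE = 83.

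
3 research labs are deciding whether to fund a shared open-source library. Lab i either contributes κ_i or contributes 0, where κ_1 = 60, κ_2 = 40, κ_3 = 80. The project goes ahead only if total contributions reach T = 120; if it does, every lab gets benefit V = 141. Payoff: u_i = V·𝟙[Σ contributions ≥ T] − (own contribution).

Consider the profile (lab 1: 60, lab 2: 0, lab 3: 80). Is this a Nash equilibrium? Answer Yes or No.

Total = 140 ≥ 120: provided.
Lab 1 (pledges 60, payoff 81): dropping to 0 → total 80, payoff 0. No gain.
Lab 2 (pledges 0, payoff 141): pledging 40 → total 180, payoff 101. No gain.
Lab 3 (pledges 80, payoff 61): dropping to 0 → total 60, payoff 0. No gain.

Yes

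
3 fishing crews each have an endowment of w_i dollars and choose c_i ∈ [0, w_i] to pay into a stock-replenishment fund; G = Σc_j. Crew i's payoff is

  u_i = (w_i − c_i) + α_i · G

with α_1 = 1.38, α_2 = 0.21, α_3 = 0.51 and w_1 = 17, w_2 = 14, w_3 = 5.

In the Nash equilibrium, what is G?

∂u_i/∂c_i = α_i − 1, so crew i contributes w_i if α_i > 1, else 0.
α_i > 1 for i ∈ {1}; NE contributions (17, 0, 0), G = 17.

17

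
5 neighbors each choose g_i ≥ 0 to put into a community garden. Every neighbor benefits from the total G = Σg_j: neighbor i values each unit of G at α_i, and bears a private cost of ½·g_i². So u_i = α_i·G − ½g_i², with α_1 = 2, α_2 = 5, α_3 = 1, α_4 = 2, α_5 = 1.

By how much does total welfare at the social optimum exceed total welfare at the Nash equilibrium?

199

Neighbor i's FOC: ∂u_i/∂g_i = α_i − g_i = 0, so g_i* = α_i.
NE contributions = (2, 5, 1, 2, 1); G = 11.
W^NE = (Σα)·G − ½Σα_i² = 11² − ½·35 = 103.5.
Planner sets g_i = Σα_j = 11 for every i, so G^SO = 5·11 = 55.
W^SO = (Σα)·G^SO − ½·5·(Σα)² = (5/2)·11² = 302.5.
Deadweight loss = W^SO − W^NE = 199.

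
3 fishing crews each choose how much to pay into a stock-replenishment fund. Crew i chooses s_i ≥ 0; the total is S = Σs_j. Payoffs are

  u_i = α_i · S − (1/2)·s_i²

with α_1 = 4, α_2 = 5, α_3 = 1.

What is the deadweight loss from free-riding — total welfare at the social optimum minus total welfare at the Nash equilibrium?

71

Crew i's FOC: ∂u_i/∂s_i = α_i − s_i = 0, so s_i* = α_i.
NE contributions = (4, 5, 1); S = 10.
W^NE = (Σα)·S − ½Σα_i² = 10² − ½·42 = 79.
Planner sets s_i = Σα_j = 10 for every i, so S^SO = 3·10 = 30.
W^SO = (Σα)·S^SO − ½·3·(Σα)² = (3/2)·10² = 150.
Deadweight loss = W^SO − W^NE = 71.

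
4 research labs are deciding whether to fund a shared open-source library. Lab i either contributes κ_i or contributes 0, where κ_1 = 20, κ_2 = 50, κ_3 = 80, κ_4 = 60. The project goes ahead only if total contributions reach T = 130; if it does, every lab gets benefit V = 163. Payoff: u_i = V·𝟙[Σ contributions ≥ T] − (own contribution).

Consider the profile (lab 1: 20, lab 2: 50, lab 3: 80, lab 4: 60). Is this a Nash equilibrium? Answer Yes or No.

Total = 210 ≥ 130: provided.
Lab 1 (pledges 20, payoff 143): dropping to 0 → total 190, payoff 163. Profitable deviation.

No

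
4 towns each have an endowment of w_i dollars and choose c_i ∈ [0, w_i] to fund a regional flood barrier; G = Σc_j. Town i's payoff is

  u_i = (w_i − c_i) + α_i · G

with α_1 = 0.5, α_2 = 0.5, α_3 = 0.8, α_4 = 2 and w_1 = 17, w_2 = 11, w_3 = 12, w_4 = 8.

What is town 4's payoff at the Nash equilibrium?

∂u_i/∂c_i = α_i − 1, so town i contributes w_i if α_i > 1, else 0.
α_i > 1 for i ∈ {4}; NE contributions (0, 0, 0, 8), G = 8.
u_4 = (8 − 8) + 2·8 = 16.

16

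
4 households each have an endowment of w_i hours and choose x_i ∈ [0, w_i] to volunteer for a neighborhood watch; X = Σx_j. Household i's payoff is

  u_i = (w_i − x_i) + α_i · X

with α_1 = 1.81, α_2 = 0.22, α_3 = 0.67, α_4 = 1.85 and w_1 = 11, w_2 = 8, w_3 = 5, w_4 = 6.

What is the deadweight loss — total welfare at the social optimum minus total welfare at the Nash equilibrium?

∂u_i/∂x_i = α_i − 1, so household i contributes w_i if α_i > 1, else 0.
α_i > 1 for i ∈ {1, 4}; NE contributions (11, 0, 0, 6), X = 17.
W^NE = Σw_i − X^NE + (Σα_i)·X^NE = 30 + 3.55·17 = 90.35.
Planner: ∂(Σu_j)/∂x_i = Σα_j − 1 = 3.55 > 0, so everyone contributes w_i; X^SO = 30, W^SO = 30 + 3.55·30 = 136.5.
Deadweight loss = 46.15.

46.15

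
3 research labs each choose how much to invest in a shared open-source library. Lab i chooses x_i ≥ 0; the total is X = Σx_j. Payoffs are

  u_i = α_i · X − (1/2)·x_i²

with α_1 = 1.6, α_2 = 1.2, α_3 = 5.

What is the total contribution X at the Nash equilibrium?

7.8

Lab i's FOC: ∂u_i/∂x_i = α_i − x_i = 0, so x_i* = α_i.
NE contributions = (1.6, 1.2, 5); X = 7.8.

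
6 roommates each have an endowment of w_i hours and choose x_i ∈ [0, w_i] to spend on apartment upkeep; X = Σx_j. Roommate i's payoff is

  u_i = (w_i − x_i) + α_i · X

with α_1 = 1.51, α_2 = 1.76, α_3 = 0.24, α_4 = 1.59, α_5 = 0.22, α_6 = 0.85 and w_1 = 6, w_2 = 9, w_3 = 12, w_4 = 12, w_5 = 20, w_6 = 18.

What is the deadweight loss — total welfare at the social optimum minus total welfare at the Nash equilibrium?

∂u_i/∂x_i = α_i − 1, so roommate i contributes w_i if α_i > 1, else 0.
α_i > 1 for i ∈ {1, 2, 4}; NE contributions (6, 9, 0, 12, 0, 0), X = 27.
W^NE = Σw_i − X^NE + (Σα_i)·X^NE = 77 + 5.17·27 = 216.59.
Planner: ∂(Σu_j)/∂x_i = Σα_j − 1 = 5.17 > 0, so everyone contributes w_i; X^SO = 77, W^SO = 77 + 5.17·77 = 475.09.
Deadweight loss = 258.5.

258.5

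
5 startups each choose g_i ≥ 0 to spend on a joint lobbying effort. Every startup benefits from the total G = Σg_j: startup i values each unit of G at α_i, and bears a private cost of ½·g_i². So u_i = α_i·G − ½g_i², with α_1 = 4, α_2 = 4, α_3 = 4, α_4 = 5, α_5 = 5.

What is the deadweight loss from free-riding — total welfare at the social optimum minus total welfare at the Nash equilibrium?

775

Startup i's FOC: ∂u_i/∂g_i = α_i − g_i = 0, so g_i* = α_i.
NE contributions = (4, 4, 4, 5, 5); G = 22.
W^NE = (Σα)·G − ½Σα_i² = 22² − ½·98 = 435.
Planner sets g_i = Σα_j = 22 for every i, so G^SO = 5·22 = 110.
W^SO = (Σα)·G^SO − ½·5·(Σα)² = (5/2)·22² = 1210.
Deadweight loss = W^SO − W^NE = 775.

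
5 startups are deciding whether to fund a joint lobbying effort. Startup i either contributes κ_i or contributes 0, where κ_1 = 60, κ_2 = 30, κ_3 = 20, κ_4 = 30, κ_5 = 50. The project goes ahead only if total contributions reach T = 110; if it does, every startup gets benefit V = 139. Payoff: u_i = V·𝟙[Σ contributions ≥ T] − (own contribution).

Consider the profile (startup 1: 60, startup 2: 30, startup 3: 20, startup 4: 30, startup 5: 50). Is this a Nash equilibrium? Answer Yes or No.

Total = 190 ≥ 110: provided.
Startup 1 (pledges 60, payoff 79): dropping to 0 → total 130, payoff 139. Profitable deviation.

No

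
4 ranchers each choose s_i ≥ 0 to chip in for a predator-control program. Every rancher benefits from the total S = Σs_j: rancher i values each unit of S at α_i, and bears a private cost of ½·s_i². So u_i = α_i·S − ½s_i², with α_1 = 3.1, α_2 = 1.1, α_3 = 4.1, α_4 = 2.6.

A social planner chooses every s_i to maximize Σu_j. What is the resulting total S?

Planner FOC: ∂(Σu_j)/∂s_i = (Σα_j) − s_i = 0, so s_i^SO = Σα_j = 10.9 for every i; S^SO = 43.6.

43.6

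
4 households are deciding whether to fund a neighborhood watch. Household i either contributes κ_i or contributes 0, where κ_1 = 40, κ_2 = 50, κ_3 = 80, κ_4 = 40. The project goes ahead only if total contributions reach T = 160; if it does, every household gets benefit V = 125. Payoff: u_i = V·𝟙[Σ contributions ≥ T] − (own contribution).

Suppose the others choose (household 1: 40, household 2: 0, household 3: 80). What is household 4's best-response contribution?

40

Others' total = 120. Contributing 40 brings total to 160 ≥ 160: gain V − κ_4 = 85.
Best response: 40.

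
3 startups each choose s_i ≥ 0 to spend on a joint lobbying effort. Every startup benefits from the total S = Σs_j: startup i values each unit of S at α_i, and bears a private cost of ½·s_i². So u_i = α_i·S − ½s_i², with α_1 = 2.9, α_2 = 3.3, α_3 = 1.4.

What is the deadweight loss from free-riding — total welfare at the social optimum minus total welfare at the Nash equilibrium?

39.51

Startup i's FOC: ∂u_i/∂s_i = α_i − s_i = 0, so s_i* = α_i.
NE contributions = (2.9, 3.3, 1.4); S = 7.6.
W^NE = (Σα)·S − ½Σα_i² = 7.6² − ½·21.26 = 47.13.
Planner sets s_i = Σα_j = 7.6 for every i, so S^SO = 3·7.6 = 22.8.
W^SO = (Σα)·S^SO − ½·3·(Σα)² = (3/2)·7.6² = 86.64.
Deadweight loss = W^SO − W^NE = 39.51.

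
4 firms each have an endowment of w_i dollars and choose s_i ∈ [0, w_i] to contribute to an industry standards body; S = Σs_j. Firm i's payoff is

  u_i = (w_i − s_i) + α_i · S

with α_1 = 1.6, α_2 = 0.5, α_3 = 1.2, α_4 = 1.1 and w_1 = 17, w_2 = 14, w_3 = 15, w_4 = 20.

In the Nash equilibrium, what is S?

∂u_i/∂s_i = α_i − 1, so firm i contributes w_i if α_i > 1, else 0.
α_i > 1 for i ∈ {1, 3, 4}; NE contributions (17, 0, 15, 20), S = 52.

52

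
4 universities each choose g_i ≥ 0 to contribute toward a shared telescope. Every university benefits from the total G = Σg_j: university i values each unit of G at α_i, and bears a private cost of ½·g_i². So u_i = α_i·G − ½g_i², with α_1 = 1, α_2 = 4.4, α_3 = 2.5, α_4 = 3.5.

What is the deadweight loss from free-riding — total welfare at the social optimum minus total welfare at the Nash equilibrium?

149.39

University i's FOC: ∂u_i/∂g_i = α_i − g_i = 0, so g_i* = α_i.
NE contributions = (1, 4.4, 2.5, 3.5); G = 11.4.
W^NE = (Σα)·G − ½Σα_i² = 11.4² − ½·38.86 = 110.53.
Planner sets g_i = Σα_j = 11.4 for every i, so G^SO = 4·11.4 = 45.6.
W^SO = (Σα)·G^SO − ½·4·(Σα)² = (4/2)·11.4² = 259.92.
Deadweight loss = W^SO − W^NE = 149.39.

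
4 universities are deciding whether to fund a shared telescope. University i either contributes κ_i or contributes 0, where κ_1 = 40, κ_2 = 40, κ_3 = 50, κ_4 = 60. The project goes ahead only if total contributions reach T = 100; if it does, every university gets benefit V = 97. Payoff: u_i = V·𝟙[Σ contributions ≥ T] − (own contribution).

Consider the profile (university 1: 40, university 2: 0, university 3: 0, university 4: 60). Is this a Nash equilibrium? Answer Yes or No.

Yes

Total = 100 ≥ 100: provided.
University 1 (pledges 40, payoff 57): dropping to 0 → total 60, payoff 0. No gain.
University 2 (pledges 0, payoff 97): pledging 40 → total 140, payoff 57. No gain.
University 3 (pledges 0, payoff 97): pledging 50 → total 150, payoff 47. No gain.
University 4 (pledges 60, payoff 37): dropping to 0 → total 40, payoff 0. No gain.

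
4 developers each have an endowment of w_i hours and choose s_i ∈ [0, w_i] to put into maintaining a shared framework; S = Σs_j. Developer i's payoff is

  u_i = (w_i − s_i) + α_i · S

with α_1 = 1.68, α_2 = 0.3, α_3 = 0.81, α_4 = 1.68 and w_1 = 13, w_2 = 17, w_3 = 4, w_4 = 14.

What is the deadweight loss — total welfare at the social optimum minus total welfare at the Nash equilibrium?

∂u_i/∂s_i = α_i − 1, so developer i contributes w_i if α_i > 1, else 0.
α_i > 1 for i ∈ {1, 4}; NE contributions (13, 0, 0, 14), S = 27.
W^NE = Σw_i − S^NE + (Σα_i)·S^NE = 48 + 3.47·27 = 141.69.
Planner: ∂(Σu_j)/∂s_i = Σα_j − 1 = 3.47 > 0, so everyone contributes w_i; S^SO = 48, W^SO = 48 + 3.47·48 = 214.56.
Deadweight loss = 72.87.

72.87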